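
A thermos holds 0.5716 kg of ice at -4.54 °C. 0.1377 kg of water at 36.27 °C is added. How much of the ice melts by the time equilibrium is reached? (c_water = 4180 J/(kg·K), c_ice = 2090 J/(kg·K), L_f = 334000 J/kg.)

m_melted ≈ 0.0463 kg

Heat available from the water dropping to 0 °C: 0.1377×4180×36.27 = 20877 J.
Warming the ice to 0 °C takes 0.5716×2090×4.54 = 5423.7 J, leaving 15453 J for melting.
To melt every bit of ice: 0.5716×334000 = 190914 J.
That's not enough to melt it all — equilibrium is at 0 °C with ice remaining.
Mass melted = 15453/334000 ≈ 0.04627 kg.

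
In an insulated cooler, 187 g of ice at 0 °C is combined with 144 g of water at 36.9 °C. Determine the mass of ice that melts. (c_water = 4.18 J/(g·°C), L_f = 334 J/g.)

m_melted ≈ 66.5 g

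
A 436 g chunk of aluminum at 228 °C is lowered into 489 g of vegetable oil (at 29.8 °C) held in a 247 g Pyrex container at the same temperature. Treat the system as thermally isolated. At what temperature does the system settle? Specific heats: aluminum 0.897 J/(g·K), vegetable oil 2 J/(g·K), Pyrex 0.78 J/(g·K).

T_f ≈ 79.4 °C

Taking heat into each body as positive, Σ m c ΔT = 0:
436·0.897·(T − 228) + 489·2·(T − 29.8) + 247·0.78·(T − 29.8) = 0
(391.09 + 978 + 192.66) T = 391.09·228 + 978·29.8 + 192.66·29.8
T = 124055 / 1561.8 = 79.4 °C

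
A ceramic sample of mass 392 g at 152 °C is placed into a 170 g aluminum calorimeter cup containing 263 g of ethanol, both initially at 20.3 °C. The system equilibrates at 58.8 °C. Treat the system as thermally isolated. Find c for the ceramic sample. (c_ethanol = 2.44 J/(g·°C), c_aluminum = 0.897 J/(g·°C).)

c ≈ 0.837 J/(g·°C)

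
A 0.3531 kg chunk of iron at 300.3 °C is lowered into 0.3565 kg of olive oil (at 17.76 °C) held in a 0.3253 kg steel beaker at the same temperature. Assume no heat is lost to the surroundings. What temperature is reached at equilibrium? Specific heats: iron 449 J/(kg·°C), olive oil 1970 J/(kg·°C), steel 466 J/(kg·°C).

T_f ≈ 62.0 °C

T_f = Σ m_i c_i T_i / Σ m_i c_i:
T_f = (158.54·300.3 + 702.3·17.76 + 151.59·17.76) / (158.54 + 702.3 + 151.59)
    = 62775 / 1012.4 ≈ 62.00 °C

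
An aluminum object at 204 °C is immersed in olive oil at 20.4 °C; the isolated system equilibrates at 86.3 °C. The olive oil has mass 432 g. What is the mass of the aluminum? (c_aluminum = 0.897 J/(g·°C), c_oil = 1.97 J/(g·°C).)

m ≈ 531 g

|Q_aluminum| = |Q_oil|:
m·0.897·(204 − 86.3) = 432·1.97·(86.3 − 20.4)
105.58 m = 56084  ⇒  m ≈ 531.2 g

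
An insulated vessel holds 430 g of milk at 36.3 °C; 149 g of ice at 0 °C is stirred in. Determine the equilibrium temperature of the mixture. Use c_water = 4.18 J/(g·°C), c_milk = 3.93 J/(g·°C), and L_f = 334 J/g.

T_f ≈ 5.0 °C

Conservation of energy gives ΣQ = 0:
fusion: m_ice L_f = 149×334 = 49766; meltwater 0→T: 149×4.18×T = 622.82 T; milk cools: 430×3.93×(T − 36.3) = 1689.9(T − 36.3)
2312.7 T = 61343 − 49766 = 11577
T ≈ 5.01 °C — above 0 °C, consistent with complete melting.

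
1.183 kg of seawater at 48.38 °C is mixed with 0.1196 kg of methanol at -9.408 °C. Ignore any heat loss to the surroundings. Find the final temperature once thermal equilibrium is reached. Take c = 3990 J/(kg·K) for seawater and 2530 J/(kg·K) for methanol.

T_f ≈ 44.9 °C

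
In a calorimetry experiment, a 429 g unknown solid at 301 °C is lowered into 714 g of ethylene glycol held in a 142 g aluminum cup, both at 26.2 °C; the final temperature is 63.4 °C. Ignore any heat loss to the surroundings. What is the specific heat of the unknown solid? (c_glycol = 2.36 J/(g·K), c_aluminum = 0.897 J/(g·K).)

c ≈ 0.661 J/(g·K)

Taking heat into each body as positive, Σ m c ΔT = 0:
429×c×(63.4 − 301) + 714×2.36×(63.4 − 26.2) + 142×0.897×(63.4 − 26.2) = 0
-101930 c = -67422
c = -67422/-101930 ≈ 0.6614 J/(g·K)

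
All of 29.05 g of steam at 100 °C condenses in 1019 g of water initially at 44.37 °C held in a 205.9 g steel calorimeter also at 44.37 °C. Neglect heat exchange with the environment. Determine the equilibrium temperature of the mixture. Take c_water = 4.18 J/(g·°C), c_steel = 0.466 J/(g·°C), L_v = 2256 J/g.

T_f ≈ 60.5 °C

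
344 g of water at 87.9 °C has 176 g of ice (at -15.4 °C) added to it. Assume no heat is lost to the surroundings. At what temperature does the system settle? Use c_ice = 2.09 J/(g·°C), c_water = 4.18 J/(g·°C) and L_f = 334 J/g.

Taking heat into each body as positive, Σ m c ΔT = 0:
warm ice to 0 °C: 176×2.09×(0 − (-15.4)) = 5664.7; latent heat to melt: 176×334 = 58784; meltwater 0→T: 176×4.18×T = 735.68 T; water: 1437.9(T − 87.9)
2173.6 T = 126393 − 64449 = 61944
T ≈ 28.50 °C — above 0 °C, consistent with complete melting.

T_f ≈ 28.5 °C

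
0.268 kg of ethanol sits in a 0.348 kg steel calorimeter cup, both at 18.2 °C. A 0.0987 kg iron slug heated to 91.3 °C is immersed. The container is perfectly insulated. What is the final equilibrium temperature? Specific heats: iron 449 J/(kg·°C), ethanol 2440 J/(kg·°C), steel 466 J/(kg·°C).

T_f is the heat-capacity-weighted average of the initial temperatures:
T_f = (44.32×91.3 + 653.92×18.2 + 162.17×18.2) / (44.32 + 653.92 + 162.17)
    = 18899 / 860.4 ≈ 21.97 °C

T_f ≈ 22.0 °C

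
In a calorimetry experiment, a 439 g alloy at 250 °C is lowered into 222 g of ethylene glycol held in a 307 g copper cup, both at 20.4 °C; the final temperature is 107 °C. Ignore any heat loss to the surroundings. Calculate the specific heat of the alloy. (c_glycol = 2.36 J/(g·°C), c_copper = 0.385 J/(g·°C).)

c ≈ 0.886 J/(g·°C)

Conservation of energy gives ΣQ = 0:
439·c·(107 − 250) + 222·2.36·(107 − 20.4) + 307·0.385·(107 − 20.4) = 0
-62777 c = -55607
c = -55607/-62777 ≈ 0.8858 J/(g·°C)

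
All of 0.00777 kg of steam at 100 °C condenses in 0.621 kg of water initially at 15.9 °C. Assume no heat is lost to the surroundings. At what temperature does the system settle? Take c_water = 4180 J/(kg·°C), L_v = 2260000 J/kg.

Energy conservation, ΣQ = 0:
condense steam: −0.00777×2260000 = −17560; condensed water 100 °C→T: 32.48(T − 100); original water: 2595.8(T − 15.9)
2628.3 T = 17560 + 3247.9 + 41273 = 62081
T ≈ 23.62 °C, under the boiling point, so the assumption holds.

T_f ≈ 23.6 °C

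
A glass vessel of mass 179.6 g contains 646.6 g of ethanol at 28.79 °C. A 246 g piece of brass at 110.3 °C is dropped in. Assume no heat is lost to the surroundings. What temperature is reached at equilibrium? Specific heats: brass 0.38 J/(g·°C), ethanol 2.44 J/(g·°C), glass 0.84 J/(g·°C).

T_f ≈ 33.0 °C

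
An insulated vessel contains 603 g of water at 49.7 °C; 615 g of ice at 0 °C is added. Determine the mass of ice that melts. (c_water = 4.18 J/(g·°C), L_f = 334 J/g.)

m_melted ≈ 375 g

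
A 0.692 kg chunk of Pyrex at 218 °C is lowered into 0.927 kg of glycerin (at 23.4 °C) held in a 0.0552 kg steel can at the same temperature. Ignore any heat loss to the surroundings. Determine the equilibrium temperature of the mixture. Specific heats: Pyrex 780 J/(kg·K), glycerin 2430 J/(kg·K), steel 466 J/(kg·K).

T_f ≈ 60.7 °C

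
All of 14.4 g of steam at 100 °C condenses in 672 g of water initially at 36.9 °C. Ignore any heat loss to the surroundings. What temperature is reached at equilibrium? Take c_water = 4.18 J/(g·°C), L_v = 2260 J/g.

T_f ≈ 49.6 °C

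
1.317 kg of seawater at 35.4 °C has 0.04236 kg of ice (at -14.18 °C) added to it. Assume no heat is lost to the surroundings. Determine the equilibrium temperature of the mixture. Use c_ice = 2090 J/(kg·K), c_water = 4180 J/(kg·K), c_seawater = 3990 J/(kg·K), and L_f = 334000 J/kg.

T_f ≈ 31.4 °C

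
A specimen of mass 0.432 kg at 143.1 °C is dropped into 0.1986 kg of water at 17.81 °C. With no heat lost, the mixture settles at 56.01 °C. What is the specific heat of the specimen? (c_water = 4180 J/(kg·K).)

Heat lost by the specimen = heat gained by the water:
0.432×c×(143.1 − 56.01) = 0.1986×4180×(56.01 − 17.81)
37.62 c = 31712  ⇒  c ≈ 842.9 J/(kg·K)

c ≈ 843 J/(kg·K)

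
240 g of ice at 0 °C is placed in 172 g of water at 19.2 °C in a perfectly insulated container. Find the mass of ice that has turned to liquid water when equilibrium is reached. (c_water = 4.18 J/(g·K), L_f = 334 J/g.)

m_melted ≈ 41.3 g

Water can give up m c ΔT = 172·4.18·19.2 = 13804 J before reaching 0 °C.
To melt every bit of ice: 240·334 = 80160 J.
13804 J < 80160 J, so only part of the ice melts and the system sits at 0 °C.
m_melted·334 = 13804  ⇒  m_melted ≈ 41.33 g.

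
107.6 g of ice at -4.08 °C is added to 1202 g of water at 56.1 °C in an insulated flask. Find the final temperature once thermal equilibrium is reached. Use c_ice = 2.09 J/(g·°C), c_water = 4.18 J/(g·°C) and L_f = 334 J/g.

Energy balance with sensible and latent terms:
ice -4.08→0 °C: 107.6×2.09×4.08 = 917.53; melt ice: 107.6×334 = 35938; meltwater 0→T: 107.6×4.18×T = 449.77 T; water: 5024.4(T − 56.1)
5474.1 T = 281867 − 36856 = 245011
T ≈ 44.76 °C. Since T > 0 °C, the all-ice-melts assumption holds.

T_f ≈ 44.8 °C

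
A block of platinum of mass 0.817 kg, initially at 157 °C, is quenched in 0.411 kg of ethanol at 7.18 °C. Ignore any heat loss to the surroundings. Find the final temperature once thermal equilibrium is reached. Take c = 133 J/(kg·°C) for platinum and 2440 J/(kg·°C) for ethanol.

T_f ≈ 21.8 °C

Let T be the final temperature. ΣQ_i = 0:
0.817*133*(T − 157) + 0.411*2440*(T − 7.18) = 0
108.66(T − 157) + 1002.8(T − 7.18) = 0
1111.5 T = 24260
T = 24260/1111.5 ≈ 21.83 °C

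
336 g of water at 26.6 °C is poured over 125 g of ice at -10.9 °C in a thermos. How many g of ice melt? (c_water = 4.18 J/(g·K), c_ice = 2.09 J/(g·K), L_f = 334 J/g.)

m_melted ≈ 103 g

Heat available from the water dropping to 0 °C: 336×4.18×26.6 = 37359 J.
Of that, 125×2.09×10.9 = 2847.6 J goes to bring the ice to 0 °C, leaving 34512 J.
Fully melting the ice requires m_ice L_f = 125×334 = 41750 J.
That's not enough to melt it all — equilibrium is at 0 °C with ice remaining.
m_melt = 34512 / L_f = 103.3 g.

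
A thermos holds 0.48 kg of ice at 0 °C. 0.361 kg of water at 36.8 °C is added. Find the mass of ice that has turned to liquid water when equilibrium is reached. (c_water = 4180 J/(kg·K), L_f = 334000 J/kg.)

m_melted ≈ 0.166 kg

Water can give up m c ΔT = 0.361×4180×36.8 = 55530 J before reaching 0 °C.
Fully melting the ice requires m_ice L_f = 0.48×334000 = 160320 J.
That's not enough to melt it all — equilibrium is at 0 °C with ice remaining.
m_melted×334000 = 55530  ⇒  m_melted ≈ 0.1663 kg.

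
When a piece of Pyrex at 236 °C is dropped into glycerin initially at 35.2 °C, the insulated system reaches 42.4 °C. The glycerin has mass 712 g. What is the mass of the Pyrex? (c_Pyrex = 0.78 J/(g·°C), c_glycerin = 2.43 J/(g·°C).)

m ≈ 82.5 g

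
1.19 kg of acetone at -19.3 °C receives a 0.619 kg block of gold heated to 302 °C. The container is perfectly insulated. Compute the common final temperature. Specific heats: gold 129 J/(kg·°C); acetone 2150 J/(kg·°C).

T_f ≈ -9.6 °C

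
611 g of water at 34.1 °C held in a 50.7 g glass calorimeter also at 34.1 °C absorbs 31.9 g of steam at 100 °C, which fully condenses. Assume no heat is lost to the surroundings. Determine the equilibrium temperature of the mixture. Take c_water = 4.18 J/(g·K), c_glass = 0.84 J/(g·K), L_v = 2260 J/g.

T_f ≈ 63.7 °C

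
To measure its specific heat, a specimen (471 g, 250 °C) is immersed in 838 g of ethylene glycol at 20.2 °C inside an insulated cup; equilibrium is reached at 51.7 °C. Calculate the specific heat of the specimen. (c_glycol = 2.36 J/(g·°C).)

c ≈ 0.667 J/(g·°C)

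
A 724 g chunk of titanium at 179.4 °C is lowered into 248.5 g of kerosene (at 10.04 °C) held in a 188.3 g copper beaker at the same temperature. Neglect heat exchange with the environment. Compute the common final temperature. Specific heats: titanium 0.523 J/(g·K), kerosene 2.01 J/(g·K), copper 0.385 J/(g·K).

T_f ≈ 77.5 °C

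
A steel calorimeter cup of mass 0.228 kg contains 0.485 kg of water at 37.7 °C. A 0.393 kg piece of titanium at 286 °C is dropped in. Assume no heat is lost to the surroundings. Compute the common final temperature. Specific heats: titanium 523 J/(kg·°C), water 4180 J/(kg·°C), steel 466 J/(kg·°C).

T_f ≈ 59.5 °C

Taking heat into each body as positive, Σ m c ΔT = 0:
0.393*523*(T − 286) + 0.485*4180*(T − 37.7) + 0.228*466*(T − 37.7) = 0
2339.1 T = 139219
T ≈ 59.52 °C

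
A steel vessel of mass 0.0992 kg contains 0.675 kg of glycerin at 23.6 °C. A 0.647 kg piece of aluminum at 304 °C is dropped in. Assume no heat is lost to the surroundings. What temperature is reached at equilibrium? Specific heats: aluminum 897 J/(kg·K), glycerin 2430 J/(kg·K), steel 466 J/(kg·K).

T_f ≈ 95.4 °C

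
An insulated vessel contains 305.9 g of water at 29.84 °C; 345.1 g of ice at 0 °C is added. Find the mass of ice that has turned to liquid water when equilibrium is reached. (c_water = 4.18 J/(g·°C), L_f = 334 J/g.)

Heat available from the water dropping to 0 °C: 305.9·4.18·29.84 = 38155 J.
Fully melting the ice requires m_ice L_f = 345.1·334 = 115263 J.
38155 J < 115263 J, so only part of the ice melts and the system sits at 0 °C.
Mass melted = 38155/334 ≈ 114.2 g.

m_melted ≈ 114 g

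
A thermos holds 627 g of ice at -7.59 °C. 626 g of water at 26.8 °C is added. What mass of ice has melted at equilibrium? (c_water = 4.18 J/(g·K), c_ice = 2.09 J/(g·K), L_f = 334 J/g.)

m_melted ≈ 180 g

Cooling the water to 0 °C releases 626×4.18×26.8 = 70127 J.
Of that, 627×2.09×7.59 = 9946.2 J goes to bring the ice to 0 °C, leaving 60181 J.
Fully melting the ice requires m_ice L_f = 627×334 = 209418 J.
Since 60181 < 209418 J, not all the ice melts; equilibrium is at 0 °C.
Mass melted = 60181/334 ≈ 180.2 g.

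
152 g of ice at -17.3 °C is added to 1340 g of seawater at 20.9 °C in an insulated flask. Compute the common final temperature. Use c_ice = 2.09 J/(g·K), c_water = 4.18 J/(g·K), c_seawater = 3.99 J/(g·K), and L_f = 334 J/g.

Heat gained plus heat lost sum to zero:
warm ice to 0 °C: 152×2.09×(0 − (-17.3)) = 5495.9
  melt ice: 152×334 = 50768
  meltwater 0→T: 152×4.18×T = 635.36 T
  seawater cools: 1340×3.99×(T − 20.9) = 5346.6(T − 20.9)
5982 T = 111744 − 56264 = 55480
T ≈ 9.27 °C (positive, so assuming full melt was valid).

T_f ≈ 9.3 °C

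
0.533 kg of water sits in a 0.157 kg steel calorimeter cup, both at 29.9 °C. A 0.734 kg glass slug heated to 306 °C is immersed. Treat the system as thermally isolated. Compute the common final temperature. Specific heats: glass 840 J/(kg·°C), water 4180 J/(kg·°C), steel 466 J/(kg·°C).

Setting the total heat transfer to zero:
0.734·840·(T − 306) + 0.533·4180·(T − 29.9) + 0.157·466·(T − 29.9) = 0
616.56(T − 306) + 2227.9(T − 29.9) + 73.16(T − 29.9) = 0
2917.7 T = 257470
T = 257470/2917.7 ≈ 88.25 °C

T_f ≈ 88.2 °C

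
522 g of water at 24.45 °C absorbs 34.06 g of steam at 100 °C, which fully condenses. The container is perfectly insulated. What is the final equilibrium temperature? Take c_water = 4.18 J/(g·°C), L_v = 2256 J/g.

Conservation of energy gives ΣQ = 0:
latent heat released on condensation: 34.06×2256 = 76839; condensate cools 100→T: 34.06×4.18×(T − 100) = 142.37(T − 100); water warms: 522×4.18×(T − 24.45) = 2182(T − 24.45)
2324.3 T = 76839 + 14237 + 53349 = 144425
T ≈ 62.14 °C, under the boiling point, so the assumption holds.

T_f ≈ 62.1 °C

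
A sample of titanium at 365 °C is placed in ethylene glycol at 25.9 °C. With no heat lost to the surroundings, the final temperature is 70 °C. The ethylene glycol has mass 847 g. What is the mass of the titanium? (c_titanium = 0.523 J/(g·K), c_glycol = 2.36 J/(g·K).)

Energy conservation, ΣQ = 0:
m×0.523×(70 − 365) + 847×2.36×(70 − 25.9) = 0
-154.28 m = -88152
m = -88152/-154.28 ≈ 571.4 g

m ≈ 571 g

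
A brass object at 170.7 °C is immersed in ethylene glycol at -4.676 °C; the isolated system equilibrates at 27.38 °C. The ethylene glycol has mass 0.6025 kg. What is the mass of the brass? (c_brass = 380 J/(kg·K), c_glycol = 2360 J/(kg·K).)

m ≈ 0.837 kg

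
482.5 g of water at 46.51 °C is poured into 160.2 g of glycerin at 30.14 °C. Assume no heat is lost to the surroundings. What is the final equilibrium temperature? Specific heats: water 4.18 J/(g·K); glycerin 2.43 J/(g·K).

T_f ≈ 43.9 °C

Set heat shed by the hot body equal to heat absorbed by the cold body:
482.5*4.18*(46.51 − T) = 160.2*2.43*(T − 30.14)
2016.8(46.51 − T) = 389.29(T − 30.14)
2406.1 T = 105537  ⇒  T ≈ 43.86 °C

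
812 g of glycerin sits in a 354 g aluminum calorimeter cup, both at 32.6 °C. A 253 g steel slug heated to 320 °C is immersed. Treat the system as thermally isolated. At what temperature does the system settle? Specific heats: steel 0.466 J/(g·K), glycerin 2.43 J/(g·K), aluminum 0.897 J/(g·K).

T_f ≈ 46.7 °C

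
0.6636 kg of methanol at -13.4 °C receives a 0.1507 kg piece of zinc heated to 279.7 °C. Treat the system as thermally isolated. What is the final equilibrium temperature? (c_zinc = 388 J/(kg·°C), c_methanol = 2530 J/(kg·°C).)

Energy conservation, ΣQ = 0:
0.1507·388·(T − 279.7) + 0.6636·2530·(T − (-13.4)) = 0
(58.47 + 1678.9) T = 58.47·279.7 + 1678.9·(-13.4)
T = -6142.9/1737.4 ≈ -3.54 °C

T_f ≈ -3.5 °C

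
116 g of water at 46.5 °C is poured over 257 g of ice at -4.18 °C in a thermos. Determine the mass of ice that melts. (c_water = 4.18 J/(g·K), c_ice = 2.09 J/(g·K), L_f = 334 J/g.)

Cooling the water to 0 °C releases 116·4.18·46.5 = 22547 J.
Warming the ice to 0 °C takes 257·2.09·4.18 = 2245.2 J, leaving 20302 J for melting.
Melting all 257 g of ice would need 257·334 = 85838 J.
20302 J < 85838 J, so only part of the ice melts and the system sits at 0 °C.
Mass melted = 20302/334 ≈ 60.78 g.

m_melted ≈ 60.8 g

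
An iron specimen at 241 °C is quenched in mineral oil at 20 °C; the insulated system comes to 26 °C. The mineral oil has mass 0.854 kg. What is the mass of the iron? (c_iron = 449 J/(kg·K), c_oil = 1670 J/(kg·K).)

Let T be the final temperature. ΣQ_i = 0:
m×449×(26 − 241) + 0.854×1670×(26 − 20) = 0
-96535 m = -8557.1
m = -8557.1/-96535 ≈ 0.08864 kg

m ≈ 0.0886 kg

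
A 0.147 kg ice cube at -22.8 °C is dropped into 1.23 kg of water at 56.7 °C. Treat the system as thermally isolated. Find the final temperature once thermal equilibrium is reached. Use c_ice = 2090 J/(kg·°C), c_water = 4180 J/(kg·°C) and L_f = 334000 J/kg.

T_f ≈ 40.9 °C

Setting the total heat transfer to zero:
warm ice to 0 °C: 0.147·2090·(0 − (-22.8)) = 7004.8; latent heat to melt: 0.147·334000 = 49098; warm the meltwater: 614.46 T; water: 5141.4(T − 56.7)
5755.9 T = 291517 − 56103 = 235415
T ≈ 40.90 °C. Since T > 0 °C, the all-ice-melts assumption holds.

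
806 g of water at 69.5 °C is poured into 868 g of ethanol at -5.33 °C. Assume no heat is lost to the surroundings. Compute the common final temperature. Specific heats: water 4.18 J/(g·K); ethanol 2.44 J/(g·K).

T_f ≈ 40.6 °C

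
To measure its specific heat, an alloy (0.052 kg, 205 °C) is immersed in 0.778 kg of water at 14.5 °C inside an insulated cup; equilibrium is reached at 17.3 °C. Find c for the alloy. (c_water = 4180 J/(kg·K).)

c ≈ 933 J/(kg·K)

Heat lost by the alloy = heat gained by the water:
0.052·c·(205 − 17.3) = 0.778·4180·(17.3 − 14.5)
9.76 c = 9105.7  ⇒  c ≈ 932.9 J/(kg·K)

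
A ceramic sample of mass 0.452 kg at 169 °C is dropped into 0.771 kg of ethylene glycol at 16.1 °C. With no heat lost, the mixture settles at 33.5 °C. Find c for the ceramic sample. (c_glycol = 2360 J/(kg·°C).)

c ≈ 517 J/(kg·°C)

Heat gained plus heat lost sum to zero:
0.452·c·(33.5 − 169) + 0.771·2360·(33.5 − 16.1) = 0
-61.25 c = -31660
c = -31660/-61.25 ≈ 516.9 J/(kg·°C)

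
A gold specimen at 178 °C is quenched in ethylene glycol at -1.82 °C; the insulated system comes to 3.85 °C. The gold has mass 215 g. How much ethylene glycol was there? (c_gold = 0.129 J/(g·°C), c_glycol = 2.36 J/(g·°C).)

m ≈ 361 g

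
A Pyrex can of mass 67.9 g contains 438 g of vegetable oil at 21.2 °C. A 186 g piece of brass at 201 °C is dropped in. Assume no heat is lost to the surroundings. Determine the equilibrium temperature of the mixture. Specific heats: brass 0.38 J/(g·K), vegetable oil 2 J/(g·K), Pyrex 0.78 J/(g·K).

T_f ≈ 33.9 °C

Net heat exchanged in the isolated system is zero:
186·0.38·(T − 201) + 438·2·(T − 21.2) + 67.9·0.78·(T − 21.2) = 0
70.68(T − 201) + 876(T − 21.2) + 52.96(T − 21.2) = 0
(70.68 + 876 + 52.96) T = 70.68·201 + 876·21.2 + 52.96·21.2
T ≈ 33.91 °C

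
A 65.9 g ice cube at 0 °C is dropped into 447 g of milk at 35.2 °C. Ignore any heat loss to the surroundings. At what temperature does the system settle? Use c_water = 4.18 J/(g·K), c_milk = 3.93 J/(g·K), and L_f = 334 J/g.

T_f ≈ 19.6 °C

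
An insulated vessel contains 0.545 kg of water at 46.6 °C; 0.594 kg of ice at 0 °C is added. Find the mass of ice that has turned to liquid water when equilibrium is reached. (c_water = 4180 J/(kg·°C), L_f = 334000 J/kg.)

m_melted ≈ 0.318 kg

Water can give up m c ΔT = 0.545·4180·46.6 = 106159 J before reaching 0 °C.
Fully melting the ice requires m_ice L_f = 0.594·334000 = 198396 J.
That's not enough to melt it all — equilibrium is at 0 °C with ice remaining.
m_melt = 106159 / L_f = 0.3178 kg.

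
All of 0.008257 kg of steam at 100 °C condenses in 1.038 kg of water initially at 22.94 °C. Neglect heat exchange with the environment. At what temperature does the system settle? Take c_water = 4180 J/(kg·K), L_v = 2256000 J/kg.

Setting the total heat transfer to zero:
condense steam: −0.008257·2256000 = −18628; condensed water 100 °C→T: 34.51(T − 100); original water: 4338.8(T − 22.94)
4373.4 T = 18628 + 3451.4 + 99533 = 121612
T ≈ 27.81 °C, under the boiling point, so the assumption holds.

T_f ≈ 27.8 °C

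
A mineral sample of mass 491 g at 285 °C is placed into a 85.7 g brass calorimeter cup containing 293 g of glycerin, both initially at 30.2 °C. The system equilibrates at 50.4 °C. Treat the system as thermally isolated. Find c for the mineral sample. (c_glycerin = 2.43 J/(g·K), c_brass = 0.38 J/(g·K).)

Heat gained plus heat lost sum to zero:
491×c×(50.4 − 285) + 293×2.43×(50.4 − 30.2) + 85.7×0.38×(50.4 − 30.2) = 0
-115189 c = -15040
c = -15040/-115189 ≈ 0.1306 J/(g·K)

c ≈ 0.131 J/(g·K)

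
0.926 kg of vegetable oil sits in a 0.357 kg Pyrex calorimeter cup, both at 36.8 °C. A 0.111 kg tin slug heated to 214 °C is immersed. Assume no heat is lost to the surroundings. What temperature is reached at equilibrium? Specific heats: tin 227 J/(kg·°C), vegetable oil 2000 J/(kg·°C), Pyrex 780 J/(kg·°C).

T_f is the heat-capacity-weighted average of the initial temperatures:
T_f = (25.2·214 + 1852·36.8 + 278.46·36.8) / (25.2 + 1852 + 278.46)
    = 83793 / 2155.7 ≈ 38.87 °C

T_f ≈ 38.9 °C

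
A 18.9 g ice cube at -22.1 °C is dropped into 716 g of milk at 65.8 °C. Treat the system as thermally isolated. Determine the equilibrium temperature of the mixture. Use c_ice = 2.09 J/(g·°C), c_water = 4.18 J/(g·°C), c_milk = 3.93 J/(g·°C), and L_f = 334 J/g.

Conservation of energy gives ΣQ = 0:
ice -22.1→0 °C: 18.9·2.09·22.1 = 872.97; melt ice: 18.9·334 = 6312.6; warm the meltwater: 79 T; milk cools: 716·3.93·(T − 65.8) = 2813.9(T − 65.8)
2892.9 T = 185153 − 7185.6 = 177968
T ≈ 61.52 °C (positive, so assuming full melt was valid).

T_f ≈ 61.5 °C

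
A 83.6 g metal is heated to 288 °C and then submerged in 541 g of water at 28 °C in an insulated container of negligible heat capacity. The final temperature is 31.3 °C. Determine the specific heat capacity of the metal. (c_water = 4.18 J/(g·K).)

Let T be the final temperature. ΣQ_i = 0:
83.6×c×(31.3 − 288) + 541×4.18×(31.3 − 28) = 0
-21460 c = -7462.6
c = -7462.6/-21460 ≈ 0.3477 J/(g·K)

c ≈ 0.348 J/(g·K)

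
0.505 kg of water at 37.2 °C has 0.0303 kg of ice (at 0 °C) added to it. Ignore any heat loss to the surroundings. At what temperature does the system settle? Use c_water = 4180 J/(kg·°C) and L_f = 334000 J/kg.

Sum of m c ΔT and latent-heat terms is zero:
latent heat to melt: 0.0303·334000 = 10120
  warm the meltwater: 126.65 T
  water cools: 0.505·4180·(T − 37.2) = 2110.9(T − 37.2)
2237.6 T = 78525 − 10120 = 68405
T ≈ 30.57 °C (positive, so assuming full melt was valid).

T_f ≈ 30.6 °C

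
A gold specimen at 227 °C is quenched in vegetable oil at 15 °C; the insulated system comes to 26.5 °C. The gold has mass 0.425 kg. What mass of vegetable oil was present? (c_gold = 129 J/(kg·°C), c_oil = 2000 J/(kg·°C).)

m ≈ 0.478 kg

Setting the total heat transfer to zero:
0.425×129×(26.5 − 227) + m×2000×(26.5 − 15) = 0
23000 m = 10992
m = 10992/23000 ≈ 0.4779 kg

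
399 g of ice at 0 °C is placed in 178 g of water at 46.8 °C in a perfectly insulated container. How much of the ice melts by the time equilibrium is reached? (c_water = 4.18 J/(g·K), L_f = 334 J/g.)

Cooling the water to 0 °C releases 178×4.18×46.8 = 34821 J.
Melting all 399 g of ice would need 399×334 = 133266 J.
That's not enough to melt it all — equilibrium is at 0 °C with ice remaining.
Mass melted = 34821/334 ≈ 104.3 g.

m_melted ≈ 104 g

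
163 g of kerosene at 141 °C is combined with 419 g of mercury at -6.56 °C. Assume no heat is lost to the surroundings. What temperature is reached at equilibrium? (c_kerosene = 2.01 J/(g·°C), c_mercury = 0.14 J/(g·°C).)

T_f ≈ 118.6 °C

Heat gained plus heat lost sum to zero:
163*2.01*(T − 141) + 419*0.14*(T − (-6.56)) = 0
(327.63 + 58.66) T = 327.63*141 + 58.66*(-6.56)
T ≈ 118.59 °C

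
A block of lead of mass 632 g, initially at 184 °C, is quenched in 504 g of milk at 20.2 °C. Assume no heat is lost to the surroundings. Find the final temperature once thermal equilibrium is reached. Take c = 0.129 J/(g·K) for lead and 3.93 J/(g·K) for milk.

Heat lost by the lead equals heat gained by the milk:
632×0.129×(184 − T) = 504×3.93×(T − 20.2)
81.53(184 − T) = 1980.7(T − 20.2)
2062.2 T = 55012  ⇒  T ≈ 26.68 °C

T_f ≈ 26.7 °C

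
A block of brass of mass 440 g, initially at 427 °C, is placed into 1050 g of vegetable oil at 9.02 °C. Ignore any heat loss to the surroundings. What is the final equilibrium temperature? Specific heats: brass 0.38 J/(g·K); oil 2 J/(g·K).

T_f ≈ 39.8 °C

|Q_brass| = |Q_oil|:
440×0.38×(427 − T) = 1050×2×(T − 9.02)
167.2(427 − T) = 2100(T − 9.02)
2267.2 T = 90336  ⇒  T ≈ 39.84 °C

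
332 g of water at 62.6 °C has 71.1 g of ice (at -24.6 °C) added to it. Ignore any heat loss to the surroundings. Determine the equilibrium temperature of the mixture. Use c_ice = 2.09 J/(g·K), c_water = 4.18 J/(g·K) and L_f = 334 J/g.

T_f ≈ 35.3 °C

Energy conservation, ΣQ = 0:
warm ice to 0 °C: 71.1·2.09·(0 − (-24.6)) = 3655.5; latent heat to melt: 71.1·334 = 23747; meltwater 0→T: 71.1·4.18·T = 297.2 T; water cools: 332·4.18·(T − 62.6) = 1387.8(T − 62.6)
1685 T = 86874 − 27403 = 59471
T ≈ 35.30 °C (positive, so assuming full melt was valid).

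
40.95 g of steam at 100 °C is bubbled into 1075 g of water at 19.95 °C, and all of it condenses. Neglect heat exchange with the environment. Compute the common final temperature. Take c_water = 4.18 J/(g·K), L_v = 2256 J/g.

Let T be the final temperature. ΣQ_i = 0:
steam→water at 100 °C releases m L_v = 40.95·2256 = 92383
  condensed water 100 °C→T: 171.17(T − 100)
  water warms: 1075·4.18·(T − 19.95) = 4493.5(T − 19.95)
4664.7 T = 92383 + 17117 + 89645 = 199146
T ≈ 42.69 °C — below 100 °C, confirming all the steam condensed.

T_f ≈ 42.7 °C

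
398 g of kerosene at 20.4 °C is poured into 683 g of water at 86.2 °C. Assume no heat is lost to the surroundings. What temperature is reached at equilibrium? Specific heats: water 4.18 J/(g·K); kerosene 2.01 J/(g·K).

T_f ≈ 71.8 °C

Taking heat into each body as positive, Σ m c ΔT = 0:
683×4.18×(T − 86.2) + 398×2.01×(T − 20.4) = 0
2854.9(T − 86.2) + 799.98(T − 20.4) = 0
(2854.9 + 799.98) T = 2854.9×86.2 + 799.98×20.4
T = 262415 / 3654.9 = 71.8 °C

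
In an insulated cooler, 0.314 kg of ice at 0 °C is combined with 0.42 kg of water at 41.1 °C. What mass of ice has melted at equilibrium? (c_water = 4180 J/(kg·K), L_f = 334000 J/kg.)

Water can give up m c ΔT = 0.42·4180·41.1 = 72155 J before reaching 0 °C.
Melting all 0.314 kg of ice would need 0.314·334000 = 104876 J.
That's not enough to melt it all — equilibrium is at 0 °C with ice remaining.
m_melt = 72155 / L_f = 0.216 kg.

m_melted ≈ 0.216 kg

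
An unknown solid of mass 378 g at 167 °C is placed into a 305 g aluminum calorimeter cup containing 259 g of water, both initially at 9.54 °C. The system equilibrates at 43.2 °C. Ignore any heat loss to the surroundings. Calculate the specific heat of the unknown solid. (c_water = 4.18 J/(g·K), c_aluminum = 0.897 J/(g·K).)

c ≈ 0.975 J/(g·K)

Energy conservation, ΣQ = 0:
378×c×(43.2 − 167) + 259×4.18×(43.2 − 9.54) + 305×0.897×(43.2 − 9.54) = 0
-46796 c = -45650
c = -45650/-46796 ≈ 0.9755 J/(g·K)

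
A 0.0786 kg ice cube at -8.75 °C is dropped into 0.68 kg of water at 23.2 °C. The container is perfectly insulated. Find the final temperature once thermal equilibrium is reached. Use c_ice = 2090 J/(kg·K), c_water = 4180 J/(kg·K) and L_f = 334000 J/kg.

Setting the total heat transfer to zero:
warm ice to 0 °C: 0.0786×2090×(0 − (-8.75)) = 1437.4
  melt ice: 0.0786×334000 = 26252
  warm the meltwater: 328.55 T
  water cools: 0.68×4180×(T − 23.2) = 2842.4(T − 23.2)
3170.9 T = 65944 − 27690 = 38254
T ≈ 12.06 °C — above 0 °C, consistent with complete melting.

T_f ≈ 12.1 °C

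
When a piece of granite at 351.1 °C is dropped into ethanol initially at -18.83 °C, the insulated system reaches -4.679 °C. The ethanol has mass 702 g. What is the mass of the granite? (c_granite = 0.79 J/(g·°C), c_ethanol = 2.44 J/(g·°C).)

Setting the total heat transfer to zero:
m×0.79×(-4.679 − 351.1) + 702×2.44×(-4.679 − (-18.83)) = 0
-281.07 m = -24239
m = -24239/-281.07 ≈ 86.24 g

m ≈ 86.2 g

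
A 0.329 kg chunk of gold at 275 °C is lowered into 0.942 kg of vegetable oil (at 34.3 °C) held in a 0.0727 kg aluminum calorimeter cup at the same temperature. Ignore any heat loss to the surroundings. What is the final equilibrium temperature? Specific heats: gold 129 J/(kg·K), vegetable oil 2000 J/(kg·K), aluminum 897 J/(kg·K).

T_f ≈ 39.4 °C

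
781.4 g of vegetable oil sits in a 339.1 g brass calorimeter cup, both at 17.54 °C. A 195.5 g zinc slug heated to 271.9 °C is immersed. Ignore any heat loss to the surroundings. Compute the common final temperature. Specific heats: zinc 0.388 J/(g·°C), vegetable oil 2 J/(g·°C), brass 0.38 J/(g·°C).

T_f ≈ 28.5 °C

Taking heat into each body as positive, Σ m c ΔT = 0:
195.5×0.388×(T − 271.9) + 781.4×2×(T − 17.54) + 339.1×0.38×(T − 17.54) = 0
75.85(T − 271.9) + 1562.8(T − 17.54) + 128.86(T − 17.54) = 0
1767.5 T = 50296
T ≈ 28.46 °C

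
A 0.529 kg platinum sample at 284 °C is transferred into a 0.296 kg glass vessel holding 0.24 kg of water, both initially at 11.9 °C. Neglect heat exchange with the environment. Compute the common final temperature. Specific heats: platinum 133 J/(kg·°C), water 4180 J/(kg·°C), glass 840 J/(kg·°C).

T_f ≈ 26.4 °C

With ΣQ=0 the equilibrium temperature is the m·c-weighted mean:
T_f = (70.36×284 + 1003.2×11.9 + 248.64×11.9) / (70.36 + 1003.2 + 248.64)
    = 34878 / 1322.2 ≈ 26.38 °C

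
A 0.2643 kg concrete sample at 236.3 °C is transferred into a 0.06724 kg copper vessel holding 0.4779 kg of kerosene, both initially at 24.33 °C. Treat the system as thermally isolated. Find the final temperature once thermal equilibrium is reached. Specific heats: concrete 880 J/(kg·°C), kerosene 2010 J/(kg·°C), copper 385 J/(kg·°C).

T_f ≈ 64.8 °C

Taking heat into each body as positive, Σ m c ΔT = 0:
0.2643*880*(T − 236.3) + 0.4779*2010*(T − 24.33) + 0.06724*385*(T − 24.33) = 0
1219.1 T = 78960
T = 78960/1219.1 ≈ 64.77 °C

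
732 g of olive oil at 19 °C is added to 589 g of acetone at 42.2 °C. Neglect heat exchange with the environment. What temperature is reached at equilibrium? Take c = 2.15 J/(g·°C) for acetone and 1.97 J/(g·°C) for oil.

Setting the total heat transfer to zero:
589*2.15*(T − 42.2) + 732*1.97*(T − 19) = 0
1266.3(T − 42.2) + 1442(T − 19) = 0
(1266.3 + 1442) T = 1266.3*42.2 + 1442*19
T = 80839/2708.4 ≈ 29.85 °C

T_f ≈ 29.8 °C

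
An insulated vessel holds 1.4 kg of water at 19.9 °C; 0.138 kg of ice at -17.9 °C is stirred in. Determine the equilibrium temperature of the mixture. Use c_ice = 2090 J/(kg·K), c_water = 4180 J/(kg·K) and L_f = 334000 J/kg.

T_f ≈ 10.1 °C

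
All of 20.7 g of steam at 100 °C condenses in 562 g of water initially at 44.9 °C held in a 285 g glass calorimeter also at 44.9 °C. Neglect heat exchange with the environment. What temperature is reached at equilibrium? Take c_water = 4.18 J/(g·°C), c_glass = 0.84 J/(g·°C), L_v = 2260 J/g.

T_f ≈ 64.2 °C

Sum of m c ΔT and latent-heat terms is zero:
condense steam: −20.7×2260 = −46782
  condensed water 100 °C→T: 86.53(T − 100)
  water warms: 562×4.18×(T − 44.9) = 2349.2(T − 44.9)
  cup: 239.4(T − 44.9)
2675.1 T = 46782 + 8652.6 + 116226 = 171661
T ≈ 64.17 °C — below 100 °C, confirming all the steam condensed.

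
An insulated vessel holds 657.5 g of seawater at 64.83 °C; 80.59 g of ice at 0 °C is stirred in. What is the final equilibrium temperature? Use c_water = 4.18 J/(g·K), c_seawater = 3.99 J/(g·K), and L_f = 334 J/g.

Let T be the final temperature. ΣQ_i = 0:
melt ice: 80.59·334 = 26917
  warm the meltwater: 336.87 T
  seawater cools: 657.5·3.99·(T − 64.83) = 2623.4(T − 64.83)
2960.3 T = 170077 − 26917 = 143160
T ≈ 48.36 °C. Since T > 0 °C, the all-ice-melts assumption holds.

T_f ≈ 48.4 °C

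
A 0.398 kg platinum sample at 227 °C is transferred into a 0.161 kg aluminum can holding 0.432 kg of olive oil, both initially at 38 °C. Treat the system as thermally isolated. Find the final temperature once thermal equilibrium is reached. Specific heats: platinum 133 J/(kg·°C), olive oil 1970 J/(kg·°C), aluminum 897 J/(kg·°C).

T_f ≈ 47.5 °C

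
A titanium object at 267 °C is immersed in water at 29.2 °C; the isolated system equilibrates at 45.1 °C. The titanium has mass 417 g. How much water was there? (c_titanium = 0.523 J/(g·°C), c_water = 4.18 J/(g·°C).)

Heat lost by the titanium = heat gained by the water:
417·0.523·(267 − 45.1) = m·4.18·(45.1 − 29.2)
66.46 m = 48394  ⇒  m ≈ 728.2 g

m ≈ 728 g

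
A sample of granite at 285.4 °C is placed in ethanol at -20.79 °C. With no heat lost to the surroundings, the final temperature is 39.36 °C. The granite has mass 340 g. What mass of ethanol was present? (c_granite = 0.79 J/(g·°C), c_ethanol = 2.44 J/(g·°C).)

|Q_granite| = |Q_ethanol|:
340×0.79×(285.4 − 39.36) = m×2.44×(39.36 − (-20.79))
146.77 m = 66086  ⇒  m ≈ 450.3 g

m ≈ 450 g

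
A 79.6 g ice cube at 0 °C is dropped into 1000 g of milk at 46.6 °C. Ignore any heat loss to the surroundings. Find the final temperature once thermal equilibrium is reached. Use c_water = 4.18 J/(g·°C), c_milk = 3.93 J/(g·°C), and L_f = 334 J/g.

Energy conservation, ΣQ = 0:
melt ice: 79.6·334 = 26586
  meltwater 0→T: 79.6·4.18·T = 332.73 T
  milk: 3930(T − 46.6)
4262.7 T = 183138 − 26586 = 156552
T ≈ 36.73 °C. Since T > 0 °C, the all-ice-melts assumption holds.

T_f ≈ 36.7 °C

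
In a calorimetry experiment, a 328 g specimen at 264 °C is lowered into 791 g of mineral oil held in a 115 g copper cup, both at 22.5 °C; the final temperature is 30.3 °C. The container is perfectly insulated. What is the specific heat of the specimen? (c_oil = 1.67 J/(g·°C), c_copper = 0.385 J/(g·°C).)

Let T be the final temperature. ΣQ_i = 0:
328·c·(30.3 − 264) + 791·1.67·(30.3 − 22.5) + 115·0.385·(30.3 − 22.5) = 0
-76654 c = -10649
c = -10649/-76654 ≈ 0.1389 J/(g·°C)

c ≈ 0.139 J/(g·°C)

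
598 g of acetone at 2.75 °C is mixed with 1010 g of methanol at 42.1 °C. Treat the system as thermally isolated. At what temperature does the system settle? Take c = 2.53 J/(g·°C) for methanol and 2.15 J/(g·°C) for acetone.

Taking heat into each body as positive, Σ m c ΔT = 0:
1010×2.53×(T − 42.1) + 598×2.15×(T − 2.75) = 0
2555.3(T − 42.1) + 1285.7(T − 2.75) = 0
3841 T = 111114
T = 111114 / 3841 = 28.9 °C

T_f ≈ 28.9 °C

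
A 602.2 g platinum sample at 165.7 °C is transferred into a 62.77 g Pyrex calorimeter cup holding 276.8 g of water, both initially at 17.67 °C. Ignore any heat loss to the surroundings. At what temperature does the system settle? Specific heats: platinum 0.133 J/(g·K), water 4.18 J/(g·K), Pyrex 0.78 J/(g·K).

T_f ≈ 26.9 °C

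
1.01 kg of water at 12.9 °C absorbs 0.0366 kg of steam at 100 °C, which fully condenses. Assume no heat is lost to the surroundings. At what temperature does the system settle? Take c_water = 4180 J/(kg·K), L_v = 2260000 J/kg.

T_f ≈ 34.9 °C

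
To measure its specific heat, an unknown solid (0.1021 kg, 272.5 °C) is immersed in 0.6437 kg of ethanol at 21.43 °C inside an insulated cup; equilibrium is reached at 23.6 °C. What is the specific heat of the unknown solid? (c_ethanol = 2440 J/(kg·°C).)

c ≈ 134 J/(kg·°C)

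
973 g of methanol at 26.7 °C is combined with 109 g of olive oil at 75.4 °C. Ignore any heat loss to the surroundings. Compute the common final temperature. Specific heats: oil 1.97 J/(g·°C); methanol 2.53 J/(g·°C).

T_f ≈ 30.6 °C

T_f is the heat-capacity-weighted average of the initial temperatures:
T_f = (214.73·75.4 + 2461.7·26.7) / (214.73 + 2461.7)
    = 81918 / 2676.4 ≈ 30.61 °C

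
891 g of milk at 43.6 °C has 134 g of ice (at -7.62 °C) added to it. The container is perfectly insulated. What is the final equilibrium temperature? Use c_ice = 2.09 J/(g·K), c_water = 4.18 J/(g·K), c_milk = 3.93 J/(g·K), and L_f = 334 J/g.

Heat gained plus heat lost sum to zero:
warm ice to 0 °C: 134·2.09·(0 − (-7.62)) = 2134.1; melt ice: 134·334 = 44756; meltwater 0→T: 134·4.18·T = 560.12 T; milk: 3501.6(T − 43.6)
4061.8 T = 152671 − 46890 = 105781
T ≈ 26.04 °C (positive, so assuming full melt was valid).

T_f ≈ 26.0 °C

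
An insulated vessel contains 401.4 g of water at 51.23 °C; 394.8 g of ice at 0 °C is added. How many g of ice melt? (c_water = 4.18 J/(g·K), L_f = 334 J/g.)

m_melted ≈ 257 g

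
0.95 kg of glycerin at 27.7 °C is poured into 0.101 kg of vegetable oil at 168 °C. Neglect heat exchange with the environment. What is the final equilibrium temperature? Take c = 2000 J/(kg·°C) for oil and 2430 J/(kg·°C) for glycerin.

T_f is the heat-capacity-weighted average of the initial temperatures:
T_f = (202×168 + 2308.5×27.7) / (202 + 2308.5)
    = 97881 / 2510.5 ≈ 38.99 °C

T_f ≈ 39.0 °C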